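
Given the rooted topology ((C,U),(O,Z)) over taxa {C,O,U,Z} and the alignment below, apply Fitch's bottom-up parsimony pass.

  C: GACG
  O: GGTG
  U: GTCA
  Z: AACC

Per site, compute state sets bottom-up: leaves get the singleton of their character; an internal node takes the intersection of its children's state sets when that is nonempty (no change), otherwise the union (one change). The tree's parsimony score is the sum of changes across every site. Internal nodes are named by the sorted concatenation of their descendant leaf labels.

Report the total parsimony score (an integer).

6

CU@0: {G} ∩ {G} = {G} (intersection, +0)
OZ@0: {G} ∪ {A} = {A,G} (union, +1)
COUZ@0: {G} ∩ {A,G} = {G} (intersection, +0)
CU@1: {A} ∪ {T} = {A,T} (union, +1)
OZ@1: {G} ∪ {A} = {A,G} (union, +1)
COUZ@1: {A,T} ∩ {A,G} = {A} (intersection, +0)
CU@2: {C} ∩ {C} = {C} (intersection, +0)
OZ@2: {T} ∪ {C} = {C,T} (union, +1)
COUZ@2: {C} ∩ {C,T} = {C} (intersection, +0)
CU@3: {G} ∪ {A} = {A,G} (union, +1)
OZ@3: {G} ∪ {C} = {C,G} (union, +1)
COUZ@3: {A,G} ∩ {C,G} = {G} (intersection, +0)
per-site changes: [1, 2, 1, 2]; total = 6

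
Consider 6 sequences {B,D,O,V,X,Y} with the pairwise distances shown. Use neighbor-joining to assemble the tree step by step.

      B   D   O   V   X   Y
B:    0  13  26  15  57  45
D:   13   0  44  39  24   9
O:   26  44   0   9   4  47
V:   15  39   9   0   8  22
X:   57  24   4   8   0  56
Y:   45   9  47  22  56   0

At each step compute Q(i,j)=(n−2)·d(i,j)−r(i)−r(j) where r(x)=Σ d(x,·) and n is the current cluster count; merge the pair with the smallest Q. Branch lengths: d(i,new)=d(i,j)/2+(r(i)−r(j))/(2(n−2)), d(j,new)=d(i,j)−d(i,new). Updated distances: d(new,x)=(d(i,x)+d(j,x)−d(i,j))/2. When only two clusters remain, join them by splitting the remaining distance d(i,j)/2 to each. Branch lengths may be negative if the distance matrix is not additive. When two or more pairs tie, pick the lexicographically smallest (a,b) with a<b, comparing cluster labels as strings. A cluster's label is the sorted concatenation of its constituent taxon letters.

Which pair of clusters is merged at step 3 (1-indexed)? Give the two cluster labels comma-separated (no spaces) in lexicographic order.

iteration 1: select D,Y (d=9, Q=-272); attach at lengths (-7/4, 43/4); label the merged cluster DY
  updated: d(B,DY)=49/2, d(DY,O)=41, d(DY,V)=26, d(DY,X)=71/2
iteration 2: select B,DY (d=49/2, Q=-176); attach at lengths (23/2, 13); label the merged cluster BDY
  updated: d(BDY,O)=85/4, d(BDY,V)=33/4, d(BDY,X)=34
iteration 3: select BDY,V (d=33/4, Q=-289/4); attach at lengths (219/16, -87/16); label the merged cluster BDVY
  updated: d(BDVY,O)=11, d(BDVY,X)=135/8
iteration 4: select BDVY,O (d=11, Q=-255/8); attach at lengths (191/16, -15/16); label the merged cluster BDOVY
  updated: d(BDOVY,X)=79/16
iteration 5: select BDOVY,X (d=79/16); attach at lengths (79/32, 79/32); label the merged cluster BDOVXY
final tree: ((((B:23/2,(D:-7/4,Y:43/4):13):219/16,V:-87/16):191/16,O:-15/16):79/32,X:79/32)
total length: 923/16

BDY,V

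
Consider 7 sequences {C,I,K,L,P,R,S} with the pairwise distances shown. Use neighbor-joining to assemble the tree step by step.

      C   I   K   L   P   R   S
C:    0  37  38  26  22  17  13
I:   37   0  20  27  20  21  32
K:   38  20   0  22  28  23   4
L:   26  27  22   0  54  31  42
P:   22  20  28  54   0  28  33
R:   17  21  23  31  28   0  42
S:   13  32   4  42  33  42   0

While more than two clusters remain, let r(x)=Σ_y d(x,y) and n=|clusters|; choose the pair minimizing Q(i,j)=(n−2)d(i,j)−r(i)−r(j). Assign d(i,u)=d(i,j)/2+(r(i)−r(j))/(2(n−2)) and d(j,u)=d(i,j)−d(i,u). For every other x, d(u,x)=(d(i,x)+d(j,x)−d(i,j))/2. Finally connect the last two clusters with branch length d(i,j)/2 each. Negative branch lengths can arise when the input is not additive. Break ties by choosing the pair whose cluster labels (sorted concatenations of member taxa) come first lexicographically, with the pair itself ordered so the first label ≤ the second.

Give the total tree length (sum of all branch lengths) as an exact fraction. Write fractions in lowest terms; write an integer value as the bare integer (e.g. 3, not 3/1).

81

1. join K+S (d=4, Q=-281) ⇒ KS; edges |K|=-11/10, |S|=51/10
  updated: d(C,KS)=47/2, d(I,KS)=24, d(KS,L)=30, d(KS,P)=57/2, d(KS,R)=61/2
2. join I+P (d=20, Q=-403/2) ⇒ IP; edges |I|=113/16, |P|=207/16
  updated: d(C,IP)=39/2, d(IP,KS)=65/4, d(IP,L)=61/2, d(IP,R)=29/2
3. join IP+KS (d=65/4, Q=-529/4) ⇒ IKPS; edges |IP|=39/8, |KS|=91/8
  updated: d(C,IKPS)=107/8, d(IKPS,L)=177/8, d(IKPS,R)=115/8
4. join C+R (d=17, Q=-339/4) ⇒ CR; edges |C|=7, |R|=10
  updated: d(CR,IKPS)=43/8, d(CR,L)=20
5. join CR+IKPS (d=43/8, Q=-95/2) ⇒ CIKPRS; edges |CR|=13/8, |IKPS|=15/4
  updated: d(CIKPRS,L)=147/8
6. join CIKPRS+L (d=147/8) ⇒ CIKLPRS; edges |CIKPRS|=147/16, |L|=147/16
final tree: (((C:7,R:10):13/8,((I:113/16,P:207/16):39/8,(K:-11/10,S:51/10):91/8):15/4):147/16,L:147/16)
total length: 81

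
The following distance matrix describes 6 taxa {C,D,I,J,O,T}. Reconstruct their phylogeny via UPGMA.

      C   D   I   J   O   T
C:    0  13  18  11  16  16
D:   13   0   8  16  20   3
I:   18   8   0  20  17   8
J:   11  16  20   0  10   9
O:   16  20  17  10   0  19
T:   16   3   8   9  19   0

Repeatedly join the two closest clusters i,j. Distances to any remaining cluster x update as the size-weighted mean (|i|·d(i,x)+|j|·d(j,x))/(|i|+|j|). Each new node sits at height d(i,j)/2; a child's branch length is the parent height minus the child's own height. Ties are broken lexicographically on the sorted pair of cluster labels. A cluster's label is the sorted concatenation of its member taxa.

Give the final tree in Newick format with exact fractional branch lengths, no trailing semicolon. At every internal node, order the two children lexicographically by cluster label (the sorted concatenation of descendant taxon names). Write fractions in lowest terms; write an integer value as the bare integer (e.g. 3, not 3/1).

((C:27/4,(J:5,O:5):7/4):53/36,((D:3/2,T:3/2):5/2,I:4):38/9)

step 1: merge (D,T) at d=3; branch lengths D→3/2, T→3/2; new cluster DT
  updated: d(C,DT)=29/2, d(DT,I)=8, d(DT,J)=25/2, d(DT,O)=39/2
step 2: merge (DT,I) at d=8; branch lengths DT→5/2, I→4; new cluster DIT
  updated: d(C,DIT)=47/3, d(DIT,J)=15, d(DIT,O)=56/3
step 3: merge (J,O) at d=10; branch lengths J→5, O→5; new cluster JO
  updated: d(C,JO)=27/2, d(DIT,JO)=101/6
step 4: merge (C,JO) at d=27/2; branch lengths C→27/4, JO→7/4; new cluster CJO
  updated: d(CJO,DIT)=148/9
step 5: merge (CJO,DIT) at d=148/9; branch lengths CJO→53/36, DIT→38/9; new cluster CDIJOT
final tree: ((C:27/4,(J:5,O:5):7/4):53/36,((D:3/2,T:3/2):5/2,I:4):38/9)
total length: 1213/36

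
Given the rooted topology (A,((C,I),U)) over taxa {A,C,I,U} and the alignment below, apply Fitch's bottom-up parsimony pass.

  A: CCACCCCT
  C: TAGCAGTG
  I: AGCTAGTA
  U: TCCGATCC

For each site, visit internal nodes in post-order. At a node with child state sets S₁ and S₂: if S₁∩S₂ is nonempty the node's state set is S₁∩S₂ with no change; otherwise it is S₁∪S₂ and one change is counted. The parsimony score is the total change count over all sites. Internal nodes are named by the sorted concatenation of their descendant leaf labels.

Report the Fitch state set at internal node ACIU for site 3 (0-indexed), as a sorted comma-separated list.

CI@0: {T} ∪ {A} = {A,T} (union, +1)
CIU@0: {A,T} ∩ {T} = {T} (intersection, +0)
ACIU@0: {C} ∪ {T} = {C,T} (union, +1)
CI@1: {A} ∪ {G} = {A,G} (union, +1)
CIU@1: {A,G} ∪ {C} = {A,C,G} (union, +1)
ACIU@1: {C} ∩ {A,C,G} = {C} (intersection, +0)
CI@2: {G} ∪ {C} = {C,G} (union, +1)
CIU@2: {C,G} ∩ {C} = {C} (intersection, +0)
ACIU@2: {A} ∪ {C} = {A,C} (union, +1)
CI@3: {C} ∪ {T} = {C,T} (union, +1)
CIU@3: {C,T} ∪ {G} = {C,G,T} (union, +1)
ACIU@3: {C} ∩ {C,G,T} = {C} (intersection, +0)
CI@4: {A} ∩ {A} = {A} (intersection, +0)
CIU@4: {A} ∩ {A} = {A} (intersection, +0)
ACIU@4: {C} ∪ {A} = {A,C} (union, +1)
CI@5: {G} ∩ {G} = {G} (intersection, +0)
CIU@5: {G} ∪ {T} = {G,T} (union, +1)
ACIU@5: {C} ∪ {G,T} = {C,G,T} (union, +1)
CI@6: {T} ∩ {T} = {T} (intersection, +0)
CIU@6: {T} ∪ {C} = {C,T} (union, +1)
ACIU@6: {C} ∩ {C,T} = {C} (intersection, +0)
CI@7: {G} ∪ {A} = {A,G} (union, +1)
CIU@7: {A,G} ∪ {C} = {A,C,G} (union, +1)
ACIU@7: {T} ∪ {A,C,G} = {A,C,G,T} (union, +1)
per-site changes: [2, 2, 2, 2, 1, 2, 1, 3]; total = 15

C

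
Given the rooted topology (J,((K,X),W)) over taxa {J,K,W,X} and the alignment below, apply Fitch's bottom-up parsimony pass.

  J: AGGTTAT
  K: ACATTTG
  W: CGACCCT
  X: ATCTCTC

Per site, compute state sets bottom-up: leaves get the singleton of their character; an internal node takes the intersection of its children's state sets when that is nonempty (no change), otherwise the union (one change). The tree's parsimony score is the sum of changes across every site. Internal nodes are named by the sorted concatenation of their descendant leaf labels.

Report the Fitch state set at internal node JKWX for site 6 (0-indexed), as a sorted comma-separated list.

T

site 0, node KX: K={A} ∩ X={A} → {A} (+0)
site 0, node KWX: KX={A} ∪ W={C} → {A,C} (+1)
site 0, node JKWX: J={A} ∩ KWX={A,C} → {A} (+0)
site 1, node KX: K={C} ∪ X={T} → {C,T} (+1)
site 1, node KWX: KX={C,T} ∪ W={G} → {C,G,T} (+1)
site 1, node JKWX: J={G} ∩ KWX={C,G,T} → {G} (+0)
site 2, node KX: K={A} ∪ X={C} → {A,C} (+1)
site 2, node KWX: KX={A,C} ∩ W={A} → {A} (+0)
site 2, node JKWX: J={G} ∪ KWX={A} → {A,G} (+1)
site 3, node KX: K={T} ∩ X={T} → {T} (+0)
site 3, node KWX: KX={T} ∪ W={C} → {C,T} (+1)
site 3, node JKWX: J={T} ∩ KWX={C,T} → {T} (+0)
site 4, node KX: K={T} ∪ X={C} → {C,T} (+1)
site 4, node KWX: KX={C,T} ∩ W={C} → {C} (+0)
site 4, node JKWX: J={T} ∪ KWX={C} → {C,T} (+1)
site 5, node KX: K={T} ∩ X={T} → {T} (+0)
site 5, node KWX: KX={T} ∪ W={C} → {C,T} (+1)
site 5, node JKWX: J={A} ∪ KWX={C,T} → {A,C,T} (+1)
site 6, node KX: K={G} ∪ X={C} → {C,G} (+1)
site 6, node KWX: KX={C,G} ∪ W={T} → {C,G,T} (+1)
site 6, node JKWX: J={T} ∩ KWX={C,G,T} → {T} (+0)
per-site changes: [1, 2, 2, 1, 2, 2, 2]; total = 12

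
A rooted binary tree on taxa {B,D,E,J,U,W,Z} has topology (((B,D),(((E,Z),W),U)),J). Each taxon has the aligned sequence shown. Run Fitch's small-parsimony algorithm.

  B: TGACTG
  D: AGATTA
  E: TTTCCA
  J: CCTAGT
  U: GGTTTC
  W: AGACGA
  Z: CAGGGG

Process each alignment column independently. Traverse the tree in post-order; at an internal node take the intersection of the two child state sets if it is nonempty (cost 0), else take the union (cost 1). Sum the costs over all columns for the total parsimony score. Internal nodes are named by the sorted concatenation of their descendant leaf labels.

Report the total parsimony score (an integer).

site 0, node BD: B={T} ∪ D={A} → {A,T} (+1)
site 0, node EZ: E={T} ∪ Z={C} → {C,T} (+1)
site 0, node EWZ: EZ={C,T} ∪ W={A} → {A,C,T} (+1)
site 0, node EUWZ: EWZ={A,C,T} ∪ U={G} → {A,C,G,T} (+1)
site 0, node BDEUWZ: BD={A,T} ∩ EUWZ={A,C,G,T} → {A,T} (+0)
site 0, node BDEJUWZ: BDEUWZ={A,T} ∪ J={C} → {A,C,T} (+1)
site 1, node BD: B={G} ∩ D={G} → {G} (+0)
site 1, node EZ: E={T} ∪ Z={A} → {A,T} (+1)
site 1, node EWZ: EZ={A,T} ∪ W={G} → {A,G,T} (+1)
site 1, node EUWZ: EWZ={A,G,T} ∩ U={G} → {G} (+0)
site 1, node BDEUWZ: BD={G} ∩ EUWZ={G} → {G} (+0)
site 1, node BDEJUWZ: BDEUWZ={G} ∪ J={C} → {C,G} (+1)
site 2, node BD: B={A} ∩ D={A} → {A} (+0)
site 2, node EZ: E={T} ∪ Z={G} → {G,T} (+1)
site 2, node EWZ: EZ={G,T} ∪ W={A} → {A,G,T} (+1)
site 2, node EUWZ: EWZ={A,G,T} ∩ U={T} → {T} (+0)
site 2, node BDEUWZ: BD={A} ∪ EUWZ={T} → {A,T} (+1)
site 2, node BDEJUWZ: BDEUWZ={A,T} ∩ J={T} → {T} (+0)
site 3, node BD: B={C} ∪ D={T} → {C,T} (+1)
site 3, node EZ: E={C} ∪ Z={G} → {C,G} (+1)
site 3, node EWZ: EZ={C,G} ∩ W={C} → {C} (+0)
site 3, node EUWZ: EWZ={C} ∪ U={T} → {C,T} (+1)
site 3, node BDEUWZ: BD={C,T} ∩ EUWZ={C,T} → {C,T} (+0)
site 3, node BDEJUWZ: BDEUWZ={C,T} ∪ J={A} → {A,C,T} (+1)
site 4, node BD: B={T} ∩ D={T} → {T} (+0)
site 4, node EZ: E={C} ∪ Z={G} → {C,G} (+1)
site 4, node EWZ: EZ={C,G} ∩ W={G} → {G} (+0)
site 4, node EUWZ: EWZ={G} ∪ U={T} → {G,T} (+1)
site 4, node BDEUWZ: BD={T} ∩ EUWZ={G,T} → {T} (+0)
site 4, node BDEJUWZ: BDEUWZ={T} ∪ J={G} → {G,T} (+1)
site 5, node BD: B={G} ∪ D={A} → {A,G} (+1)
site 5, node EZ: E={A} ∪ Z={G} → {A,G} (+1)
site 5, node EWZ: EZ={A,G} ∩ W={A} → {A} (+0)
site 5, node EUWZ: EWZ={A} ∪ U={C} → {A,C} (+1)
site 5, node BDEUWZ: BD={A,G} ∩ EUWZ={A,C} → {A} (+0)
site 5, node BDEJUWZ: BDEUWZ={A} ∪ J={T} → {A,T} (+1)
per-site changes: [5, 3, 3, 4, 3, 4]; total = 22

22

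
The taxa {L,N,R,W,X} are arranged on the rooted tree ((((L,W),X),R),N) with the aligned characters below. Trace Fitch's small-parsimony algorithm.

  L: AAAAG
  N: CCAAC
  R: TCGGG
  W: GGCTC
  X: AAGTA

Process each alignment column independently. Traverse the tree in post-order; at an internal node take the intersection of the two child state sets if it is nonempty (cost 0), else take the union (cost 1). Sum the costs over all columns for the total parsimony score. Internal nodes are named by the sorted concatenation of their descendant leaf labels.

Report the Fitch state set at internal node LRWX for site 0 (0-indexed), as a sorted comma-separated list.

A,T

LW@0: {A} ∪ {G} = {A,G} (union, +1)
LWX@0: {A,G} ∩ {A} = {A} (intersection, +0)
LRWX@0: {A} ∪ {T} = {A,T} (union, +1)
LNRWX@0: {A,T} ∪ {C} = {A,C,T} (union, +1)
LW@1: {A} ∪ {G} = {A,G} (union, +1)
LWX@1: {A,G} ∩ {A} = {A} (intersection, +0)
LRWX@1: {A} ∪ {C} = {A,C} (union, +1)
LNRWX@1: {A,C} ∩ {C} = {C} (intersection, +0)
LW@2: {A} ∪ {C} = {A,C} (union, +1)
LWX@2: {A,C} ∪ {G} = {A,C,G} (union, +1)
LRWX@2: {A,C,G} ∩ {G} = {G} (intersection, +0)
LNRWX@2: {G} ∪ {A} = {A,G} (union, +1)
LW@3: {A} ∪ {T} = {A,T} (union, +1)
LWX@3: {A,T} ∩ {T} = {T} (intersection, +0)
LRWX@3: {T} ∪ {G} = {G,T} (union, +1)
LNRWX@3: {G,T} ∪ {A} = {A,G,T} (union, +1)
LW@4: {G} ∪ {C} = {C,G} (union, +1)
LWX@4: {C,G} ∪ {A} = {A,C,G} (union, +1)
LRWX@4: {A,C,G} ∩ {G} = {G} (intersection, +0)
LNRWX@4: {G} ∪ {C} = {C,G} (union, +1)
per-site changes: [3, 2, 3, 3, 3]; total = 14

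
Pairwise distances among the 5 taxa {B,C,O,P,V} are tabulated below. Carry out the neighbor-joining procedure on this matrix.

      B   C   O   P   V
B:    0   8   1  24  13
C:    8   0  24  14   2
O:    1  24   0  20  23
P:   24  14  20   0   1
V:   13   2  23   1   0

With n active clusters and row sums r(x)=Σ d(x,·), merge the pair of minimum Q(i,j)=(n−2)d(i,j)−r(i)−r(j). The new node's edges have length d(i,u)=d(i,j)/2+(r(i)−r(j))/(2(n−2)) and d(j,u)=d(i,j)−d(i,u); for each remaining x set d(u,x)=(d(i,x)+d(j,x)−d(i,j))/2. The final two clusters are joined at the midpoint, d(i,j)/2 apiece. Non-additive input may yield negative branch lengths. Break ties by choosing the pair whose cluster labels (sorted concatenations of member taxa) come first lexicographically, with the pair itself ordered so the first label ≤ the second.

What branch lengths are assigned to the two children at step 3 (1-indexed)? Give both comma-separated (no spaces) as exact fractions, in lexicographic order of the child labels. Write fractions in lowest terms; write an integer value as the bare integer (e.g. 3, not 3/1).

11/2,9/2

1. join B+O (d=1, Q=-111) ⇒ BO; edges |B|=-19/6, |O|=25/6
  updated: d(BO,C)=31/2, d(BO,P)=43/2, d(BO,V)=35/2
2. join BO+C (d=31/2, Q=-55) ⇒ BCO; edges |BO|=27/2, |C|=2
  updated: d(BCO,P)=10, d(BCO,V)=2
3. join BCO+P (d=10, Q=-13) ⇒ BCOP; edges |BCO|=11/2, |P|=9/2
  updated: d(BCOP,V)=-7/2
4. join BCOP+V (d=-7/2) ⇒ BCOPV; edges |BCOP|=-7/4, |V|=-7/4
final tree: ((((B:-19/6,O:25/6):27/2,C:2):11/2,P:9/2):-7/4,V:-7/4)
total length: 23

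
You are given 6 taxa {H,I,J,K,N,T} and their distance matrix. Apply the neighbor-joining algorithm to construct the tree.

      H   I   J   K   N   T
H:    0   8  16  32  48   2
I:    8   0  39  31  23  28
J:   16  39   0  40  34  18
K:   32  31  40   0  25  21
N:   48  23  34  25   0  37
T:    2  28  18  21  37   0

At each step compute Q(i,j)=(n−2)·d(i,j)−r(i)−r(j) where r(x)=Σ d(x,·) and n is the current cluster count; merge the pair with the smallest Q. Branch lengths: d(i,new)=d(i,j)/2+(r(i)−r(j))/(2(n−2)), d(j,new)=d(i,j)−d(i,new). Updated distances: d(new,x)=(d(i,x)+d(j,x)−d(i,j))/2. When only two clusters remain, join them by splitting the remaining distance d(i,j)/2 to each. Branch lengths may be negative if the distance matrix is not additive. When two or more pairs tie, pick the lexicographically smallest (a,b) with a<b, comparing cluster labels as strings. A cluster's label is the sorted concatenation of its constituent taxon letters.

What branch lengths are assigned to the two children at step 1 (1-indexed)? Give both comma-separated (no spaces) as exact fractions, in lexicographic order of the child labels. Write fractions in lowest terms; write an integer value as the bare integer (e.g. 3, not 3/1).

step 1: merge (K,N) at d=25, Q=-216; branch lengths K→41/4, N→59/4; new cluster KN
  updated: d(H,KN)=55/2, d(I,KN)=29/2, d(J,KN)=49/2, d(KN,T)=33/2
step 2: merge (I,KN) at d=29/2, Q=-129; branch lengths I→25/3, KN→37/6; new cluster IKN
  updated: d(H,IKN)=21/2, d(IKN,J)=49/2, d(IKN,T)=15
step 3: merge (H,T) at d=2, Q=-119/2; branch lengths H→-5/8, T→21/8; new cluster HT
  updated: d(HT,IKN)=47/4, d(HT,J)=16
step 4: merge (HT,IKN) at d=47/4, Q=-209/4; branch lengths HT→13/8, IKN→81/8; new cluster HIKNT
  updated: d(HIKNT,J)=115/8
step 5: merge (HIKNT,J) at d=115/8; branch lengths HIKNT→115/16, J→115/16; new cluster HIJKNT
final tree: (((H:-5/8,T:21/8):13/8,(I:25/3,(K:41/4,N:59/4):37/6):81/8):115/16,J:115/16)
total length: 541/8

41/4,59/4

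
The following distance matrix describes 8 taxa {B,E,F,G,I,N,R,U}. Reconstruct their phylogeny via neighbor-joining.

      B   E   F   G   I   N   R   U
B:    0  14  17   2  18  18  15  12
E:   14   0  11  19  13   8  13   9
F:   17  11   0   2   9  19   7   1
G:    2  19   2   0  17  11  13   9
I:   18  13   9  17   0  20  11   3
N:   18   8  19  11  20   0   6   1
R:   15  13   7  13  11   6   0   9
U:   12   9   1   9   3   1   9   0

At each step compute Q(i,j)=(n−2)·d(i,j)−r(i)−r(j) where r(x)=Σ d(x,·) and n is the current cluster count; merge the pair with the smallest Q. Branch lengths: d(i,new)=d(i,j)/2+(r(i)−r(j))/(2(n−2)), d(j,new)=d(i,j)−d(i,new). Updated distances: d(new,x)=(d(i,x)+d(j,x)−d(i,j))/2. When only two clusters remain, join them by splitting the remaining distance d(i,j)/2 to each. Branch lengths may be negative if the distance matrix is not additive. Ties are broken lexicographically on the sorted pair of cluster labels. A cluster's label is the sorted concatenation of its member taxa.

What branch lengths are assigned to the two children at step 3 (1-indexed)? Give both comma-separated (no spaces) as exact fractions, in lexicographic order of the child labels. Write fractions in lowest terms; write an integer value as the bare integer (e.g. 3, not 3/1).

17/8,27/8

iteration 1: select B,G (d=2, Q=-157); attach at lengths (35/12, -11/12); label the merged cluster BG
  updated: d(BG,E)=31/2, d(BG,F)=17/2, d(BG,I)=33/2, d(BG,N)=27/2, d(BG,R)=13, d(BG,U)=19/2
iteration 2: select E,N (d=8, Q=-97); attach at lengths (21/5, 19/5); label the merged cluster EN
  updated: d(BG,EN)=21/2, d(EN,F)=11, d(EN,I)=25/2, d(EN,R)=11/2, d(EN,U)=1
iteration 3: select EN,R (d=11/2, Q=-64); attach at lengths (17/8, 27/8); label the merged cluster ENR
  updated: d(BG,ENR)=9, d(ENR,F)=25/4, d(ENR,I)=9, d(ENR,U)=9/4
iteration 4: select I,U (d=3, Q=-177/4); attach at lengths (41/8, -17/8); label the merged cluster IU
  updated: d(BG,IU)=23/2, d(ENR,IU)=33/8, d(F,IU)=7/2
iteration 5: select BG,ENR (d=9, Q=-243/8); attach at lengths (221/32, 67/32); label the merged cluster BEGNR
  updated: d(BEGNR,F)=23/8, d(BEGNR,IU)=53/16
iteration 6: select BEGNR,F (d=23/8, Q=-155/16); attach at lengths (43/32, 49/32); label the merged cluster BEFGNR
  updated: d(BEFGNR,IU)=63/32
iteration 7: select BEFGNR,IU (d=63/32); attach at lengths (63/64, 63/64); label the merged cluster BEFGINRU
final tree: ((((B:35/12,G:-11/12):221/32,((E:21/5,N:19/5):17/8,R:27/8):67/32):43/32,F:49/32):63/64,(I:41/8,U:-17/8):63/64)
total length: 1035/32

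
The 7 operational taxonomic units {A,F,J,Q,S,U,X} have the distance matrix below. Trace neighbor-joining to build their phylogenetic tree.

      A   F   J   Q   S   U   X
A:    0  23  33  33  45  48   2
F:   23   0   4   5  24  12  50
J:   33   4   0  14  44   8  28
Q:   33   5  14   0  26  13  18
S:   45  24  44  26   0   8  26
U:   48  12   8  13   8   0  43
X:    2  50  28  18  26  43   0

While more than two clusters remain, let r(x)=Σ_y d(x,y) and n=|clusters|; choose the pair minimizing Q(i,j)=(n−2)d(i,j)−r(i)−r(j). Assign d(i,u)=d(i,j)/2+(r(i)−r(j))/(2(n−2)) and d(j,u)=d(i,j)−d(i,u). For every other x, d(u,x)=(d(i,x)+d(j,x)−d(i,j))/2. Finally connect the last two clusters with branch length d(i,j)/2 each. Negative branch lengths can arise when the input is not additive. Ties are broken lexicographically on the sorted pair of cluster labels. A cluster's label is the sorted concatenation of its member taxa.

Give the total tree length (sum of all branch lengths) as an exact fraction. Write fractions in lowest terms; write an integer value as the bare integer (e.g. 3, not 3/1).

113/2

step 1: merge (A,X) at d=2, Q=-341; branch lengths A→27/10, X→-7/10; new cluster AX
  updated: d(AX,F)=71/2, d(AX,J)=59/2, d(AX,Q)=49/2, d(AX,S)=69/2, d(AX,U)=89/2
step 2: merge (S,U) at d=8, Q=-190; branch lengths S→83/8, U→-19/8; new cluster SU
  updated: d(AX,SU)=71/2, d(F,SU)=14, d(J,SU)=22, d(Q,SU)=31/2
step 3: merge (F,J) at d=4, Q=-116; branch lengths F→1/6, J→23/6; new cluster FJ
  updated: d(AX,FJ)=61/2, d(FJ,Q)=15/2, d(FJ,SU)=16
step 4: merge (AX,Q) at d=49/2, Q=-89; branch lengths AX→23, Q→3/2; new cluster AQX
  updated: d(AQX,FJ)=27/4, d(AQX,SU)=53/4
step 5: merge (AQX,FJ) at d=27/4, Q=-36; branch lengths AQX→2, FJ→19/4; new cluster AFJQX
  updated: d(AFJQX,SU)=45/4
step 6: merge (AFJQX,SU) at d=45/4; branch lengths AFJQX→45/8, SU→45/8; new cluster AFJQSUX
final tree: ((((A:27/10,X:-7/10):23,Q:3/2):2,(F:1/6,J:23/6):19/4):45/8,(S:83/8,U:-19/8):45/8)
total length: 113/2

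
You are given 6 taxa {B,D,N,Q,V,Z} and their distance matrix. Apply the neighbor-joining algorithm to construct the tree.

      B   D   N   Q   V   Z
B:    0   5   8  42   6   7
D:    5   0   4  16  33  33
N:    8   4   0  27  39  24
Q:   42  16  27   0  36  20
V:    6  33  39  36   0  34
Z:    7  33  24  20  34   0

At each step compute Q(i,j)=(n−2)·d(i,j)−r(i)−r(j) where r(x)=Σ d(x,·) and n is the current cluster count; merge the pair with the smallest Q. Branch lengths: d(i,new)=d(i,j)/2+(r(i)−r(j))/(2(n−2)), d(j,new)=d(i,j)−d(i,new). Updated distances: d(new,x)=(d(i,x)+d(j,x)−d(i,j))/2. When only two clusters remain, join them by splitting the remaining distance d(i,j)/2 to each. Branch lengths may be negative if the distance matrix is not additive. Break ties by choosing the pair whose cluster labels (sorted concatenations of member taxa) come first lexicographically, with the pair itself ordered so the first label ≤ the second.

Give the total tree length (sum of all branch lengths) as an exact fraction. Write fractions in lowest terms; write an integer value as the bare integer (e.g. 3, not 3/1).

53

step 1: merge (B,V) at d=6, Q=-192; branch lengths B→-7, V→13; new cluster BV
  updated: d(BV,D)=16, d(BV,N)=41/2, d(BV,Q)=36, d(BV,Z)=35/2
step 2: merge (Q,Z) at d=20, Q=-267/2; branch lengths Q→43/4, Z→37/4; new cluster QZ
  updated: d(BV,QZ)=67/4, d(D,QZ)=29/2, d(N,QZ)=31/2
step 3: merge (BV,QZ) at d=67/4, Q=-133/2; branch lengths BV→10, QZ→27/4; new cluster BQVZ
  updated: d(BQVZ,D)=55/8, d(BQVZ,N)=77/8
step 4: merge (BQVZ,D) at d=55/8, Q=-41/2; branch lengths BQVZ→25/4, D→5/8; new cluster BDQVZ
  updated: d(BDQVZ,N)=27/8
step 5: merge (BDQVZ,N) at d=27/8; branch lengths BDQVZ→27/16, N→27/16; new cluster BDNQVZ
final tree: ((((B:-7,V:13):10,(Q:43/4,Z:37/4):27/4):25/4,D:5/8):27/16,N:27/16)
total length: 53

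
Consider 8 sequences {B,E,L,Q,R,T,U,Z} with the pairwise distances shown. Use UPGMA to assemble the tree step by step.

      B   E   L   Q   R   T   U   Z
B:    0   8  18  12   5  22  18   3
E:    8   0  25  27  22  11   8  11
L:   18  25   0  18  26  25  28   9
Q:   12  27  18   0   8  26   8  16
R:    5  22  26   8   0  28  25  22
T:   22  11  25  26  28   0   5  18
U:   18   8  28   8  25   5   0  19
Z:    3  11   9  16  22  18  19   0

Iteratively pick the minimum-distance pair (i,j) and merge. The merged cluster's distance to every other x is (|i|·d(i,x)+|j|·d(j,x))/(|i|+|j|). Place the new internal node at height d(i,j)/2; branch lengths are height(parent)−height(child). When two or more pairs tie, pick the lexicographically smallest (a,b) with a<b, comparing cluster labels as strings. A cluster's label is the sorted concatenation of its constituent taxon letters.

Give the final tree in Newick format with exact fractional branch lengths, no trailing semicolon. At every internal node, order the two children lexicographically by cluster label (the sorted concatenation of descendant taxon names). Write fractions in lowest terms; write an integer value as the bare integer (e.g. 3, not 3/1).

iteration 1: select B,Z (d=3); attach at lengths (3/2, 3/2); label the merged cluster BZ
  updated: d(BZ,E)=19/2, d(BZ,L)=27/2, d(BZ,Q)=14, d(BZ,R)=27/2, d(BZ,T)=20, d(BZ,U)=37/2
iteration 2: select T,U (d=5); attach at lengths (5/2, 5/2); label the merged cluster TU
  updated: d(BZ,TU)=77/4, d(E,TU)=19/2, d(L,TU)=53/2, d(Q,TU)=17, d(R,TU)=53/2
iteration 3: select Q,R (d=8); attach at lengths (4, 4); label the merged cluster QR
  updated: d(BZ,QR)=55/4, d(E,QR)=49/2, d(L,QR)=22, d(QR,TU)=87/4
iteration 4: select BZ,E (d=19/2); attach at lengths (13/4, 19/4); label the merged cluster BEZ
  updated: d(BEZ,L)=52/3, d(BEZ,QR)=52/3, d(BEZ,TU)=16
iteration 5: select BEZ,TU (d=16); attach at lengths (13/4, 11/2); label the merged cluster BETUZ
  updated: d(BETUZ,L)=21, d(BETUZ,QR)=191/10
iteration 6: select BETUZ,QR (d=191/10); attach at lengths (31/20, 111/20); label the merged cluster BEQRTUZ
  updated: d(BEQRTUZ,L)=149/7
iteration 7: select BEQRTUZ,L (d=149/7); attach at lengths (153/140, 149/14); label the merged cluster BELQRTUZ
final tree: (((((B:3/2,Z:3/2):13/4,E:19/4):13/4,(T:5/2,U:5/2):11/2):31/20,(Q:4,R:4):111/20):153/140,L:149/14)
total length: 3611/70

(((((B:3/2,Z:3/2):13/4,E:19/4):13/4,(T:5/2,U:5/2):11/2):31/20,(Q:4,R:4):111/20):153/140,L:149/14)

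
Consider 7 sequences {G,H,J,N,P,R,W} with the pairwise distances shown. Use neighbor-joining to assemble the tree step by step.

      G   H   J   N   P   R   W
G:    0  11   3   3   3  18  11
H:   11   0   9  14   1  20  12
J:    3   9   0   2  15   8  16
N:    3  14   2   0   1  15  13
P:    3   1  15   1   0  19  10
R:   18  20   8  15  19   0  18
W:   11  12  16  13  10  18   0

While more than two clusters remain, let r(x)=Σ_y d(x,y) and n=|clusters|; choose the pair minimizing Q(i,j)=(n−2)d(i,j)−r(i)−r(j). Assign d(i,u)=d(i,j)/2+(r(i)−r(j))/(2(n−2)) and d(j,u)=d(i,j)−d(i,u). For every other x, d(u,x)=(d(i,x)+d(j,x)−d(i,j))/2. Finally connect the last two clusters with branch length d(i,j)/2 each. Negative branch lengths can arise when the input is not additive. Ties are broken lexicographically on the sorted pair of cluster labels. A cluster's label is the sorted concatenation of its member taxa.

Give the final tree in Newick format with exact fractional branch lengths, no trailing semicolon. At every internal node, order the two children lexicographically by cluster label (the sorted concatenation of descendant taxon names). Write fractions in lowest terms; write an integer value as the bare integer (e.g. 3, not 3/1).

(((G:39/32,((H:23/10,P:-13/10):77/24,W:175/24):73/32):41/32,(J:-11/16,R:139/16):117/32):27/64,N:27/64)

1. join H+P (d=1, Q=-111) ⇒ HP; edges |H|=23/10, |P|=-13/10
  updated: d(G,HP)=13/2, d(HP,J)=23/2, d(HP,N)=7, d(HP,R)=19, d(HP,W)=21/2
2. join J+R (d=8, Q=-173/2) ⇒ JR; edges |J|=-11/16, |R|=139/16
  updated: d(G,JR)=13/2, d(HP,JR)=45/4, d(JR,N)=9/2, d(JR,W)=13
3. join HP+W (d=21/2, Q=-205/4) ⇒ HPW; edges |HP|=77/24, |W|=175/24
  updated: d(G,HPW)=7/2, d(HPW,JR)=55/8, d(HPW,N)=19/4
4. join G+HPW (d=7/2, Q=-169/8) ⇒ GHPW; edges |G|=39/32, |HPW|=73/32
  updated: d(GHPW,JR)=79/16, d(GHPW,N)=17/8
5. join GHPW+JR (d=79/16, Q=-185/16) ⇒ GHJPRW; edges |GHPW|=41/32, |JR|=117/32
  updated: d(GHJPRW,N)=27/32
6. join GHJPRW+N (d=27/32) ⇒ GHJNPRW; edges |GHJPRW|=27/64, |N|=27/64
final tree: (((G:39/32,((H:23/10,P:-13/10):77/24,W:175/24):73/32):41/32,(J:-11/16,R:139/16):117/32):27/64,N:27/64)
total length: 921/32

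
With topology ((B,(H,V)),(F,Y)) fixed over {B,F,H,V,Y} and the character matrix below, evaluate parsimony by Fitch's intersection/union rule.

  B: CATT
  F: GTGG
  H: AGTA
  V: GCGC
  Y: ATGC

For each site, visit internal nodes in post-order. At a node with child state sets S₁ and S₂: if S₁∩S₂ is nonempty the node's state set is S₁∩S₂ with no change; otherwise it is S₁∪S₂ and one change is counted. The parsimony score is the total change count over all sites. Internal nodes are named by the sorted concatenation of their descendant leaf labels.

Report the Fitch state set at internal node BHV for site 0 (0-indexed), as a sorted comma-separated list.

A,C,G

[col 0] HV: children H:{A}, V:{G} ∪→ {A,G}; cost 1
[col 0] BHV: children B:{C}, HV:{A,G} ∪→ {A,C,G}; cost 1
[col 0] FY: children F:{G}, Y:{A} ∪→ {A,G}; cost 1
[col 0] BFHVY: children BHV:{A,C,G}, FY:{A,G} ∩→ {A,G}; cost 0
[col 1] HV: children H:{G}, V:{C} ∪→ {C,G}; cost 1
[col 1] BHV: children B:{A}, HV:{C,G} ∪→ {A,C,G}; cost 1
[col 1] FY: children F:{T}, Y:{T} ∩→ {T}; cost 0
[col 1] BFHVY: children BHV:{A,C,G}, FY:{T} ∪→ {A,C,G,T}; cost 1
[col 2] HV: children H:{T}, V:{G} ∪→ {G,T}; cost 1
[col 2] BHV: children B:{T}, HV:{G,T} ∩→ {T}; cost 0
[col 2] FY: children F:{G}, Y:{G} ∩→ {G}; cost 0
[col 2] BFHVY: children BHV:{T}, FY:{G} ∪→ {G,T}; cost 1
[col 3] HV: children H:{A}, V:{C} ∪→ {A,C}; cost 1
[col 3] BHV: children B:{T}, HV:{A,C} ∪→ {A,C,T}; cost 1
[col 3] FY: children F:{G}, Y:{C} ∪→ {C,G}; cost 1
[col 3] BFHVY: children BHV:{A,C,T}, FY:{C,G} ∩→ {C}; cost 0
per-site changes: [3, 3, 2, 3]; total = 11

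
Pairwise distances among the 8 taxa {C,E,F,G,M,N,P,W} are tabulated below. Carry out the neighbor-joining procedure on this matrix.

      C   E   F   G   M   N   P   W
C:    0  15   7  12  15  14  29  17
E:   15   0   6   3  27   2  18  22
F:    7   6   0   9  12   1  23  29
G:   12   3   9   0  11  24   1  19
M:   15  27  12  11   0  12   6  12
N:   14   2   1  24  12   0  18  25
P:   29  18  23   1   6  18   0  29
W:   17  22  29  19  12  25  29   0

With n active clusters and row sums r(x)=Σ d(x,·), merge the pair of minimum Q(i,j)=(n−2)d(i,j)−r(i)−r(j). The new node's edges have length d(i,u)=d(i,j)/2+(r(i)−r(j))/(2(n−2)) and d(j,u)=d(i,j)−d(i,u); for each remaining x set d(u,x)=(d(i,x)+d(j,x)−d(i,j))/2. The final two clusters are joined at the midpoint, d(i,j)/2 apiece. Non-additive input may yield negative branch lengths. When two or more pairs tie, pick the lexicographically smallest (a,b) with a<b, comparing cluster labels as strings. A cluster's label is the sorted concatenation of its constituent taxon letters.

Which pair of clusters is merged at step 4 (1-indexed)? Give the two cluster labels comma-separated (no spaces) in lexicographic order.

iteration 1: select G,P (d=1, Q=-197); attach at lengths (-13/4, 17/4); label the merged cluster GP
  updated: d(C,GP)=20, d(E,GP)=10, d(F,GP)=31/2, d(GP,M)=8, d(GP,N)=41/2, d(GP,W)=47/2
iteration 2: select M,W (d=12, Q=-309/2); attach at lengths (7/4, 41/4); label the merged cluster MW
  updated: d(C,MW)=10, d(E,MW)=37/2, d(F,MW)=29/2, d(GP,MW)=39/4, d(MW,N)=25/2
iteration 3: select GP,MW (d=39/4, Q=-102); attach at lengths (99/16, 57/16); label the merged cluster GMPW
  updated: d(C,GMPW)=81/8, d(E,GMPW)=75/8, d(F,GMPW)=81/8, d(GMPW,N)=93/8
iteration 4: select C,GMPW (d=81/8, Q=-57); attach at lengths (47/8, 17/4); label the merged cluster CGMPW
  updated: d(CGMPW,E)=57/8, d(CGMPW,F)=7/2, d(CGMPW,N)=31/4
iteration 5: select CGMPW,F (d=7/2, Q=-175/8); attach at lengths (119/32, -7/32); label the merged cluster CFGMPW
  updated: d(CFGMPW,E)=77/16, d(CFGMPW,N)=21/8
iteration 6: select CFGMPW,E (d=77/16, Q=-151/16); attach at lengths (87/32, 67/32); label the merged cluster CEFGMPW
  updated: d(CEFGMPW,N)=-3/32
iteration 7: select CEFGMPW,N (d=-3/32); attach at lengths (-3/64, -3/64); label the merged cluster CEFGMNPW
final tree: ((((C:47/8,((G:-13/4,P:17/4):99/16,(M:7/4,W:41/4):57/16):17/4):119/32,F:-7/32):87/32,E:67/32):-3/64,N:-3/64)
total length: 1315/32

C,GMPW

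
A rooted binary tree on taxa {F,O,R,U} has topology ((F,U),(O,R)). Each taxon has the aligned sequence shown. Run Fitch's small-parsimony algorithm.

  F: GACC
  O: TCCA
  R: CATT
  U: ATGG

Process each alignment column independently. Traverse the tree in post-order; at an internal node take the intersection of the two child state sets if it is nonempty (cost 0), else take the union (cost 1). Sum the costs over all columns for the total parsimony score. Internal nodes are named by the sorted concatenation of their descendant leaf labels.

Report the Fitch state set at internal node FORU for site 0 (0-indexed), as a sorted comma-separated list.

A,C,G,T

[col 0] FU: children F:{G}, U:{A} ∪→ {A,G}; cost 1
[col 0] OR: children O:{T}, R:{C} ∪→ {C,T}; cost 1
[col 0] FORU: children FU:{A,G}, OR:{C,T} ∪→ {A,C,G,T}; cost 1
[col 1] FU: children F:{A}, U:{T} ∪→ {A,T}; cost 1
[col 1] OR: children O:{C}, R:{A} ∪→ {A,C}; cost 1
[col 1] FORU: children FU:{A,T}, OR:{A,C} ∩→ {A}; cost 0
[col 2] FU: children F:{C}, U:{G} ∪→ {C,G}; cost 1
[col 2] OR: children O:{C}, R:{T} ∪→ {C,T}; cost 1
[col 2] FORU: children FU:{C,G}, OR:{C,T} ∩→ {C}; cost 0
[col 3] FU: children F:{C}, U:{G} ∪→ {C,G}; cost 1
[col 3] OR: children O:{A}, R:{T} ∪→ {A,T}; cost 1
[col 3] FORU: children FU:{C,G}, OR:{A,T} ∪→ {A,C,G,T}; cost 1
per-site changes: [3, 2, 2, 3]; total = 10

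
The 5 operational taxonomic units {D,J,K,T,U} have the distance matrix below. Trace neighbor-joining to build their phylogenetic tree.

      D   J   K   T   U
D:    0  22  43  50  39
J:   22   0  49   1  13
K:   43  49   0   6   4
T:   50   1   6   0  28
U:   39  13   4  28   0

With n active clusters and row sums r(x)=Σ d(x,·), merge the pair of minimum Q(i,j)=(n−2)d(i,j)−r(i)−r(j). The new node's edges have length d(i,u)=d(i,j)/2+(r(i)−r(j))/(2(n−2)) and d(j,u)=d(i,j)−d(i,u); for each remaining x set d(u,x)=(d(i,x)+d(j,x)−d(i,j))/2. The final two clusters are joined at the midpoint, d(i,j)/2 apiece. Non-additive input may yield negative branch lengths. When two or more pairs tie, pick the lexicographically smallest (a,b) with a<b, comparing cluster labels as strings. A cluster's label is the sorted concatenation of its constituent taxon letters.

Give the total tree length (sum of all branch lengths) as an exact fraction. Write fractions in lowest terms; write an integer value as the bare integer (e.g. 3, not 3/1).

step 1: merge (K,U) at d=4, Q=-174; branch lengths K→5, U→-1; new cluster KU
  updated: d(D,KU)=39, d(J,KU)=29, d(KU,T)=15
step 2: merge (D,J) at d=22, Q=-119; branch lengths D→103/4, J→-15/4; new cluster DJ
  updated: d(DJ,KU)=23, d(DJ,T)=29/2
step 3: merge (DJ,KU) at d=23, Q=-105/2; branch lengths DJ→45/4, KU→47/4; new cluster DJKU
  updated: d(DJKU,T)=13/4
step 4: merge (DJKU,T) at d=13/4; branch lengths DJKU→13/8, T→13/8; new cluster DJKTU
final tree: (((D:103/4,J:-15/4):45/4,(K:5,U:-1):47/4):13/8,T:13/8)
total length: 209/4

209/4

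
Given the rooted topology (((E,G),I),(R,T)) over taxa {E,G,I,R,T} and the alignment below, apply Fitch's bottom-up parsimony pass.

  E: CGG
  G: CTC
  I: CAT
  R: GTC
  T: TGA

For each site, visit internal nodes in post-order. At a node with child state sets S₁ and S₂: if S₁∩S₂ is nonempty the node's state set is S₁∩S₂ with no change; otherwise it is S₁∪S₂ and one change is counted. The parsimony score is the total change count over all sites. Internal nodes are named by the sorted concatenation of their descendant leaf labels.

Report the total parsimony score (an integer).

8

[col 0] EG: children E:{C}, G:{C} ∩→ {C}; cost 0
[col 0] EGI: children EG:{C}, I:{C} ∩→ {C}; cost 0
[col 0] RT: children R:{G}, T:{T} ∪→ {G,T}; cost 1
[col 0] EGIRT: children EGI:{C}, RT:{G,T} ∪→ {C,G,T}; cost 1
[col 1] EG: children E:{G}, G:{T} ∪→ {G,T}; cost 1
[col 1] EGI: children EG:{G,T}, I:{A} ∪→ {A,G,T}; cost 1
[col 1] RT: children R:{T}, T:{G} ∪→ {G,T}; cost 1
[col 1] EGIRT: children EGI:{A,G,T}, RT:{G,T} ∩→ {G,T}; cost 0
[col 2] EG: children E:{G}, G:{C} ∪→ {C,G}; cost 1
[col 2] EGI: children EG:{C,G}, I:{T} ∪→ {C,G,T}; cost 1
[col 2] RT: children R:{C}, T:{A} ∪→ {A,C}; cost 1
[col 2] EGIRT: children EGI:{C,G,T}, RT:{A,C} ∩→ {C}; cost 0
per-site changes: [2, 3, 3]; total = 8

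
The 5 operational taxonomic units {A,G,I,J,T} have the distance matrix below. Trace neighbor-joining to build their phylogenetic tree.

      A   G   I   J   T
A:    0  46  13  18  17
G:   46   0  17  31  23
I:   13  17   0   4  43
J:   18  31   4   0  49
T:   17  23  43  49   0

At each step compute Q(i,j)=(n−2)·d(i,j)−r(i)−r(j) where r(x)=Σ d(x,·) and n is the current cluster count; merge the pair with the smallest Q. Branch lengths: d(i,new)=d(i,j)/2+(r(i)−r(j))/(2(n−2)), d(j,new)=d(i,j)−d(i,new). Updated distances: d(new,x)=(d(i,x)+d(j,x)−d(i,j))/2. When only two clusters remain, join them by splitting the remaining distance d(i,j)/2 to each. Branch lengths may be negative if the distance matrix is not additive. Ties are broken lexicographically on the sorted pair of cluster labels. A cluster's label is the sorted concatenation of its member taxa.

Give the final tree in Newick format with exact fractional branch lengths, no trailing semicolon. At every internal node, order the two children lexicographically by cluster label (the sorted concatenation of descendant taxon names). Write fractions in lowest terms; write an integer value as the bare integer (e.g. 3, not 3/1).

(((A:6,(G:9,T:14):14):15/2,I:-7/4):23/8,J:23/8)

1. join G+T (d=23, Q=-180) ⇒ GT; edges |G|=9, |T|=14
  updated: d(A,GT)=20, d(GT,I)=37/2, d(GT,J)=57/2
2. join A+GT (d=20, Q=-78) ⇒ AGT; edges |A|=6, |GT|=14
  updated: d(AGT,I)=23/4, d(AGT,J)=53/4
3. join AGT+I (d=23/4, Q=-23) ⇒ AGIT; edges |AGT|=15/2, |I|=-7/4
  updated: d(AGIT,J)=23/4
4. join AGIT+J (d=23/4) ⇒ AGIJT; edges |AGIT|=23/8, |J|=23/8
final tree: (((A:6,(G:9,T:14):14):15/2,I:-7/4):23/8,J:23/8)
total length: 109/2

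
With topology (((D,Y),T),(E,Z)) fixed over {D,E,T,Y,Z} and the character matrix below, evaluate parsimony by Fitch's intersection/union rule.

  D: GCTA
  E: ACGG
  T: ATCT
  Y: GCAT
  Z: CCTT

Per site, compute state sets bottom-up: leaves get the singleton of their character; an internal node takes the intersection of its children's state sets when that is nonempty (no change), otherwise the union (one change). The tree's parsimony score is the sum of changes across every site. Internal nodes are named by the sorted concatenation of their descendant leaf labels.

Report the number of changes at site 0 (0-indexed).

[col 0] DY: children D:{G}, Y:{G} ∩→ {G}; cost 0
[col 0] DTY: children DY:{G}, T:{A} ∪→ {A,G}; cost 1
[col 0] EZ: children E:{A}, Z:{C} ∪→ {A,C}; cost 1
[col 0] DETYZ: children DTY:{A,G}, EZ:{A,C} ∩→ {A}; cost 0
[col 1] DY: children D:{C}, Y:{C} ∩→ {C}; cost 0
[col 1] DTY: children DY:{C}, T:{T} ∪→ {C,T}; cost 1
[col 1] EZ: children E:{C}, Z:{C} ∩→ {C}; cost 0
[col 1] DETYZ: children DTY:{C,T}, EZ:{C} ∩→ {C}; cost 0
[col 2] DY: children D:{T}, Y:{A} ∪→ {A,T}; cost 1
[col 2] DTY: children DY:{A,T}, T:{C} ∪→ {A,C,T}; cost 1
[col 2] EZ: children E:{G}, Z:{T} ∪→ {G,T}; cost 1
[col 2] DETYZ: children DTY:{A,C,T}, EZ:{G,T} ∩→ {T}; cost 0
[col 3] DY: children D:{A}, Y:{T} ∪→ {A,T}; cost 1
[col 3] DTY: children DY:{A,T}, T:{T} ∩→ {T}; cost 0
[col 3] EZ: children E:{G}, Z:{T} ∪→ {G,T}; cost 1
[col 3] DETYZ: children DTY:{T}, EZ:{G,T} ∩→ {T}; cost 0
per-site changes: [2, 1, 3, 2]; total = 8

2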